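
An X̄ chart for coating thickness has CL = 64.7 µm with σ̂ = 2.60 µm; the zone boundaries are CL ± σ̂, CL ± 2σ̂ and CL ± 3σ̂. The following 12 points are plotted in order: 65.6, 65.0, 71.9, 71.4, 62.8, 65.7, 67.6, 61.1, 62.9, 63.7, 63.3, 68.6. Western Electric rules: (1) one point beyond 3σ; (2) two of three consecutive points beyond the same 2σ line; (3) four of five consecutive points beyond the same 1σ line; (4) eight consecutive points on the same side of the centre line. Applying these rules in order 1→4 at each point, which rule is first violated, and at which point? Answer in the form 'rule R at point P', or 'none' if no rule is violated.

Zone of each point (C = within 1σ̂, B = 1σ̂–2σ̂, A = 2σ̂–3σ̂, * = beyond 3σ̂; sign = side of CL): 1:+C, 2:+C, 3:+A, 4:+A, 5:-C, 6:+C, 7:+B, 8:-B, 9:-C, 10:-C, 11:-C, 12:+B
Rule 2 (two of three consecutive points beyond the same 2σ limit) is satisfied at point 4.

rule 2 at point 4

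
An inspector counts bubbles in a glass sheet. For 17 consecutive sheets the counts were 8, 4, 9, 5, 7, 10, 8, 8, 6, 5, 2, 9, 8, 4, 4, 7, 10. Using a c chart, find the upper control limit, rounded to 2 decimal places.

14.47

c̄ = (8 + 4 + 9 + 5 + 7 + 10 + 8 + 8 + 6 + 5 + 2 + 9 + 8 + 4 + 4 + 7 + 10) / 17 = 114 / 17 = 6.7059
UCL = c̄ + 3√c̄ = 6.7059 + 3 × √6.7059 = 6.7059 + 3 × 2.5896 = 14.4746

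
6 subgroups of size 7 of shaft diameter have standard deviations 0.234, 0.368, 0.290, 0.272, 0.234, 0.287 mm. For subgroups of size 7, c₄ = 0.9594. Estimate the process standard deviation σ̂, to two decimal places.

0.29

s̄ = (0.234 + 0.368 + 0.290 + 0.272 + 0.234 + 0.287) / 6 = 0.2808
σ̂ = s̄ / c₄ = 0.2808 / 0.9594 = 0.2927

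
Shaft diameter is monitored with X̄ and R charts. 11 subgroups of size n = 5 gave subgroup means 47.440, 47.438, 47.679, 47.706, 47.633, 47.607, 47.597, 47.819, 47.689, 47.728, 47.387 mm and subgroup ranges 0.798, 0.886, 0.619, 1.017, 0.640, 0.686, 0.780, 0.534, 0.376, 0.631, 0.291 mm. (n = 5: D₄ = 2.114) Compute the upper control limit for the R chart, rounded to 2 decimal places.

R̄ = (0.798 + 0.886 + 0.619 + 1.017 + 0.640 + 0.686 + 0.780 + 0.534 + 0.376 + 0.631 + 0.291) / 11 = 7.2580 / 11 = 0.6598
UCL_R = D₄·R̄ = 2.114 × 0.6598 = 1.3949

1.39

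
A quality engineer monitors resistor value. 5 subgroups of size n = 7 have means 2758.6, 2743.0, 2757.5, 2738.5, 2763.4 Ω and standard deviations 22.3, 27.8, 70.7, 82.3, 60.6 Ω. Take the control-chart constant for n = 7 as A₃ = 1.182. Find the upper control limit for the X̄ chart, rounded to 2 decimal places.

2814.54

X̄̄ = (2758.6 + 2743.0 + 2757.5 + 2738.5 + 2763.4) / 5 = 2752.2000
s̄ = (22.3 + 27.8 + 70.7 + 82.3 + 60.6) / 5 = 52.7400
UCL = X̄̄ + A₃·s̄ = 2752.2000 + 1.182 × 52.7400 = 2814.5387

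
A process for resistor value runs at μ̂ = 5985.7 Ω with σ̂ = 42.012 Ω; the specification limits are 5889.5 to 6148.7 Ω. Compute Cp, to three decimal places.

Cp = (USL − LSL) / (6σ̂) = (6148.7 − 5889.5) / (6 × 42.012) = 259.2000 / 252.0720 = 1.0283

1.028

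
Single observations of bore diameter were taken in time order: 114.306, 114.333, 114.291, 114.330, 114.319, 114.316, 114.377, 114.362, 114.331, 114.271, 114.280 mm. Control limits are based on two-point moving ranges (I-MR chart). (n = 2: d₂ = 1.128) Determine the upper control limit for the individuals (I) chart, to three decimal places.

X̄ = (114.306 + 114.333 + 114.291 + 114.330 + 114.319 + 114.316 + 114.377 + 114.362 + 114.331 + 114.271 + 114.280) / 11 = 114.3196
Moving ranges: 0.027, 0.042, 0.039, 0.011, 0.003, 0.061, 0.015, 0.031, 0.060, 0.009; M̄R̄ = 0.2980 / 10 = 0.0298
UCL = X̄ + 3·M̄R̄/d₂ = 114.3196 + 3 × 0.0298 / 1.128 = 114.3989

114.399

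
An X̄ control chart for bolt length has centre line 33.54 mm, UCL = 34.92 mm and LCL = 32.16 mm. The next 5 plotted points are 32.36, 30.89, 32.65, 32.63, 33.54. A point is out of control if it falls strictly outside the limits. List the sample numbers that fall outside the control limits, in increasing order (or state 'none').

Compare each point to [32.16, 34.92]: sample 2 = 30.89 < LCL.

2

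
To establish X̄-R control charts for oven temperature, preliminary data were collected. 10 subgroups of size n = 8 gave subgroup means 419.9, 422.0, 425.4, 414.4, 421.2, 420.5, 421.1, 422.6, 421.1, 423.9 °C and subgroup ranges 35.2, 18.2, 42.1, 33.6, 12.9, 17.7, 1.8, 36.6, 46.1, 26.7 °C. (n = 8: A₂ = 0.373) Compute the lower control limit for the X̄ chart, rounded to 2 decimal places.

X̄̄ = (419.9 + 422.0 + 425.4 + 414.4 + 421.2 + 420.5 + 421.1 + 422.6 + 421.1 + 423.9) / 10 = 4212.1000 / 10 = 421.2100
R̄ = (35.2 + 18.2 + 42.1 + 33.6 + 12.9 + 17.7 + 1.8 + 36.6 + 46.1 + 26.7) / 10 = 270.9000 / 10 = 27.0900
LCL = X̄̄ − A₂·R̄ = 421.2100 − 0.373 × 27.0900 = 411.1054

411.11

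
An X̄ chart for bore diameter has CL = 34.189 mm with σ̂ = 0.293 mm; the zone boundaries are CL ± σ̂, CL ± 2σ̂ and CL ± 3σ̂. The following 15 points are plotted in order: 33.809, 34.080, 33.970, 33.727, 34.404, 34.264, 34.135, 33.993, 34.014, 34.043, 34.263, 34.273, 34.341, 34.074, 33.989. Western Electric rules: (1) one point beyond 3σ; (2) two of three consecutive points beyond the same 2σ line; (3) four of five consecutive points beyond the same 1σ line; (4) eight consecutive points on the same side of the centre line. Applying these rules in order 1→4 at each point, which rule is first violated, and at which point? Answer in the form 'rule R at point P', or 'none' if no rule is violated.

none

Zone of each point (C = within 1σ̂, B = 1σ̂–2σ̂, A = 2σ̂–3σ̂, * = beyond 3σ̂; sign = side of CL): 1:-B, 2:-C, 3:-C, 4:-B, 5:+C, 6:+C, 7:-C, 8:-C, 9:-C, 10:-C, 11:+C, 12:+C, 13:+C, 14:-C, 15:-C
No rule fires across all 15 points.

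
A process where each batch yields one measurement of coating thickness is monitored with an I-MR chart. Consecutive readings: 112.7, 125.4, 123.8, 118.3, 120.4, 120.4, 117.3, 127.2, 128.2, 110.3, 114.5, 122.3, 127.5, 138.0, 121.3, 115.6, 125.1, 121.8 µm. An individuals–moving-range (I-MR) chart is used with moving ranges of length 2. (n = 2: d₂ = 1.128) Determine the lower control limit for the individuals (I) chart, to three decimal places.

103.415

X̄ = (112.7 + 125.4 + 123.8 + 118.3 + 120.4 + 120.4 + 117.3 + 127.2 + 128.2 + 110.3 + 114.5 + 122.3 + 127.5 + 138.0 + 121.3 + 115.6 + 125.1 + 121.8) / 18 = 121.6722
Moving ranges: 12.7, 1.6, 5.5, 2.1, 0.0, 3.1, 9.9, 1.0, 17.9, 4.2, 7.8, 5.2, 10.5, 16.7, 5.7, 9.5, 3.3; M̄R̄ = 116.7000 / 17 = 6.8647
LCL = X̄ − 3·M̄R̄/d₂ = 121.6722 − 3 × 6.8647 / 1.128 = 103.4150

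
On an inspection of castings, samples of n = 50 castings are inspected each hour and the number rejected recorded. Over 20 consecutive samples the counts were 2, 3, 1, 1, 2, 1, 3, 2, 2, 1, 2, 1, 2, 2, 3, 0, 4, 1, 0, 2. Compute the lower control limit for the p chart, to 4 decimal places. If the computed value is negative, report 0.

0.0000

p̄ = Σdᵢ / (k·n) = 35 / (20 × 50) = 0.03500
LCL = p̄ − 3·√(p̄(1−p̄)/n) = 0.03500 − 3 × 0.02599 = -0.04297 → 0 (negative, so LCL = 0)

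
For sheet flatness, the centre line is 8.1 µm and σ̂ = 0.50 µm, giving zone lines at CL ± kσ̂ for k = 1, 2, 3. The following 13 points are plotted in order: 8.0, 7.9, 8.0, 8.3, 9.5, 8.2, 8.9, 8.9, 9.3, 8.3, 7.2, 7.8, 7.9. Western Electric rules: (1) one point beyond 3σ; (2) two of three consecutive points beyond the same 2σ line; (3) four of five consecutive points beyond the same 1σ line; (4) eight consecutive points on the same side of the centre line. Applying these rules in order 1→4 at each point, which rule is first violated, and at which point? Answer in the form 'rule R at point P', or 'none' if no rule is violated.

Zone of each point (C = within 1σ̂, B = 1σ̂–2σ̂, A = 2σ̂–3σ̂, * = beyond 3σ̂; sign = side of CL): 1:-C, 2:-C, 3:-C, 4:+C, 5:+A, 6:+C, 7:+B, 8:+B, 9:+A, 10:+C, 11:-B, 12:-C, 13:-C
Rule 3 (four of five consecutive points beyond the same 1σ limit) is satisfied at point 9.

rule 3 at point 9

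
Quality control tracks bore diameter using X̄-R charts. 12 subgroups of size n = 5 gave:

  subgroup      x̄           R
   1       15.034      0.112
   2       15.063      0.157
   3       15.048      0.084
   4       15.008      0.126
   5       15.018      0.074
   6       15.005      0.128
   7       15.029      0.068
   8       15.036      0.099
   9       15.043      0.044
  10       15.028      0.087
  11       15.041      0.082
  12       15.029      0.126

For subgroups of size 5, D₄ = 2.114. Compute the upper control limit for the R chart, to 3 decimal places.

R̄ = (0.112 + 0.157 + 0.084 + 0.126 + 0.074 + 0.128 + 0.068 + 0.099 + 0.044 + 0.087 + 0.082 + 0.126) / 12 = 1.1870 / 12 = 0.0989
UCL_R = D₄·R̄ = 2.114 × 0.0989 = 0.2091

0.209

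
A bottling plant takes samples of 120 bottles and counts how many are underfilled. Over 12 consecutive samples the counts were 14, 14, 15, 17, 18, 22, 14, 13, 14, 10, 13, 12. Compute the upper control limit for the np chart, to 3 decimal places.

25.431

p̄ = Σdᵢ / (k·n) = 176 / (12 × 120) = 0.12222
UCL = np̄ + 3·√(np̄(1−p̄)) = 14.6667 + 3 × √(14.6667×0.87778) = 14.6667 + 3 × 3.5880 = 25.4308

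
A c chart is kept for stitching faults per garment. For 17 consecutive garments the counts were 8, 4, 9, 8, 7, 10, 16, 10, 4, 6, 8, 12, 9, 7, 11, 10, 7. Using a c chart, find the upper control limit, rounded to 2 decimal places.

c̄ = (8 + 4 + 9 + 8 + 7 + 10 + 16 + 10 + 4 + 6 + 8 + 12 + 9 + 7 + 11 + 10 + 7) / 17 = 146 / 17 = 8.5882
UCL = c̄ + 3√c̄ = 8.5882 + 3 × √8.5882 = 8.5882 + 3 × 2.9306 = 17.3799

17.38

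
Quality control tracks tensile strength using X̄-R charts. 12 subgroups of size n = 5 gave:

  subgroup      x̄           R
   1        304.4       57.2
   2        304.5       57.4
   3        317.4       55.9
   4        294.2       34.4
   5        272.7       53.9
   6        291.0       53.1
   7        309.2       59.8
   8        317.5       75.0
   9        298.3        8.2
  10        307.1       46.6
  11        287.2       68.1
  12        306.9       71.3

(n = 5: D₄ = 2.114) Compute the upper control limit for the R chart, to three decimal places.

112.905

R̄ = (57.2 + 57.4 + 55.9 + 34.4 + 53.9 + 53.1 + 59.8 + 75.0 + 8.2 + 46.6 + 68.1 + 71.3) / 12 = 640.9000 / 12 = 53.4083
UCL_R = D₄·R̄ = 2.114 × 53.4083 = 112.9052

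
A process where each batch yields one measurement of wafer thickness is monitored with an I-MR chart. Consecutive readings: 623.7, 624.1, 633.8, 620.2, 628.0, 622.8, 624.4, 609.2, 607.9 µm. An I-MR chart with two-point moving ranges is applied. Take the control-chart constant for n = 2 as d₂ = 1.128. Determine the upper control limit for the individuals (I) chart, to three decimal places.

X̄ = (623.7 + 624.1 + 633.8 + 620.2 + 628.0 + 622.8 + 624.4 + 609.2 + 607.9) / 9 = 621.5667
Moving ranges: 0.4, 9.7, 13.6, 7.8, 5.2, 1.6, 15.2, 1.3; M̄R̄ = 54.8000 / 8 = 6.8500
UCL = X̄ + 3·M̄R̄/d₂ = 621.5667 + 3 × 6.8500 / 1.128 = 639.7848

639.785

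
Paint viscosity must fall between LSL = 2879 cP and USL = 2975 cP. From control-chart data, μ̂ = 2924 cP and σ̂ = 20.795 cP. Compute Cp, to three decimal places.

Cp = (USL − LSL) / (6σ̂) = (2975 − 2879) / (6 × 20.795) = 96.0000 / 124.7700 = 0.7694

0.769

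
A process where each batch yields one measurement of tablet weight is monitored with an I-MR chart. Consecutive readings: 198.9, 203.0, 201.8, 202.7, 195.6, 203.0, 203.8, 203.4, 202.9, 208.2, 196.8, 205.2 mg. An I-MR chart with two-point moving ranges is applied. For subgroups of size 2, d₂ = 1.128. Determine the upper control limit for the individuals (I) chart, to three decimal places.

X̄ = (198.9 + 203.0 + 201.8 + 202.7 + 195.6 + 203.0 + 203.8 + 203.4 + 202.9 + 208.2 + 196.8 + 205.2) / 12 = 202.1083
Moving ranges: 4.1, 1.2, 0.9, 7.1, 7.4, 0.8, 0.4, 0.5, 5.3, 11.4, 8.4; M̄R̄ = 47.5000 / 11 = 4.3182
UCL = X̄ + 3·M̄R̄/d₂ = 202.1083 + 3 × 4.3182 / 1.128 = 213.5929

213.593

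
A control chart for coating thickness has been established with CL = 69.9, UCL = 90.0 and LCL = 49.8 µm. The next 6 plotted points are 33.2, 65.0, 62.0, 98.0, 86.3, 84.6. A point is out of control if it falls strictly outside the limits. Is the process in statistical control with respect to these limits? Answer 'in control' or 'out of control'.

out of control

Compare each point to [49.8, 90.0]: sample 1 = 33.2 < LCL; sample 4 = 98.0 > UCL.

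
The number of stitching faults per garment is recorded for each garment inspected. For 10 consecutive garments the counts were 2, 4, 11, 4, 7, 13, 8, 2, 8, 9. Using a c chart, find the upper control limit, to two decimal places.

c̄ = (2 + 4 + 11 + 4 + 7 + 13 + 8 + 2 + 8 + 9) / 10 = 68 / 10 = 6.8000
UCL = c̄ + 3√c̄ = 6.8000 + 3 × √6.8000 = 6.8000 + 3 × 2.6077 = 14.6230

14.62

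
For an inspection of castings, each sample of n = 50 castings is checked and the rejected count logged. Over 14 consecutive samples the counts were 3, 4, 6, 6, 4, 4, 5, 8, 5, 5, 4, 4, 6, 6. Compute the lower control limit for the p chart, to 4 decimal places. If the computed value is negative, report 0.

0.0000

p̄ = Σdᵢ / (k·n) = 70 / (14 × 50) = 0.10000
LCL = p̄ − 3·√(p̄(1−p̄)/n) = 0.10000 − 3 × 0.04243 = -0.02728 → 0 (negative, so LCL = 0)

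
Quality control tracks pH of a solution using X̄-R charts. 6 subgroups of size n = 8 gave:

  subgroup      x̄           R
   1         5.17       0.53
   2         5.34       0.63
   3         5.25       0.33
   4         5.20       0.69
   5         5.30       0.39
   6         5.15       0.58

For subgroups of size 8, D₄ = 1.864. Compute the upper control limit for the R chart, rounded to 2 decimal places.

R̄ = (0.53 + 0.63 + 0.33 + 0.69 + 0.39 + 0.58) / 6 = 3.1500 / 6 = 0.5250
UCL_R = D₄·R̄ = 1.864 × 0.5250 = 0.9786

0.98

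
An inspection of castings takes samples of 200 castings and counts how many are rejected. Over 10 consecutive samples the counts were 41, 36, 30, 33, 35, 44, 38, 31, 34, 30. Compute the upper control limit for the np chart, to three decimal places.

p̄ = Σdᵢ / (k·n) = 352 / (10 × 200) = 0.17600
UCL = np̄ + 3·√(np̄(1−p̄)) = 35.2000 + 3 × √(35.2000×0.82400) = 35.2000 + 3 × 5.3856 = 51.3568

51.357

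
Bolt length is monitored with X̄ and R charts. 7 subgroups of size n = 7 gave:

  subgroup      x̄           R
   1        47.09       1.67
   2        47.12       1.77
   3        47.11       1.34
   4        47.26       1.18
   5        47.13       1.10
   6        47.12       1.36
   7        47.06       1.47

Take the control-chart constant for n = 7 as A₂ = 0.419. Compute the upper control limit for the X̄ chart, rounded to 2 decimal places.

X̄̄ = (47.09 + 47.12 + 47.11 + 47.26 + 47.13 + 47.12 + 47.06) / 7 = 329.8900 / 7 = 47.1271
R̄ = (1.67 + 1.77 + 1.34 + 1.18 + 1.10 + 1.36 + 1.47) / 7 = 9.8900 / 7 = 1.4129
UCL = X̄̄ + A₂·R̄ = 47.1271 + 0.419 × 1.4129 = 47.7191

47.72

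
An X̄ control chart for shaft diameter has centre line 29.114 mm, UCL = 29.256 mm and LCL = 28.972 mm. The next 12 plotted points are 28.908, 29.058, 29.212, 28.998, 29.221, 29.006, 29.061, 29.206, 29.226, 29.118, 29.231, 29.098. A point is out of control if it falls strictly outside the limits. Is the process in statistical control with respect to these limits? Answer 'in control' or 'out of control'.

Compare each point to [28.972, 29.256]: sample 1 = 28.908 < LCL.

out of control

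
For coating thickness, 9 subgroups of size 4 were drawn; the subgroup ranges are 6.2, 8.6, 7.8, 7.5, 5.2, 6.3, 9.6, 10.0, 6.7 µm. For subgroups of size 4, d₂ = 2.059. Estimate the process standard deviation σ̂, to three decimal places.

R̄ = (6.2 + 8.6 + 7.8 + 7.5 + 5.2 + 6.3 + 9.6 + 10.0 + 6.7) / 9 = 7.5444
σ̂ = R̄ / d₂ = 7.5444 / 2.059 = 3.6641

3.664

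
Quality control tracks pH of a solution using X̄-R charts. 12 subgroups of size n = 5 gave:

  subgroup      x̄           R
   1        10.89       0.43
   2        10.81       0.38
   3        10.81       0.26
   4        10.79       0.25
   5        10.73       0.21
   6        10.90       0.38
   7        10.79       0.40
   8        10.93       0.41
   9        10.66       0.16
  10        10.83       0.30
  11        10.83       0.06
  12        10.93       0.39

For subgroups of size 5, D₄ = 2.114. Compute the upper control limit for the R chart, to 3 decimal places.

R̄ = (0.43 + 0.38 + 0.26 + 0.25 + 0.21 + 0.38 + 0.40 + 0.41 + 0.16 + 0.30 + 0.06 + 0.39) / 12 = 3.6300 / 12 = 0.3025
UCL_R = D₄·R̄ = 2.114 × 0.3025 = 0.6395

0.639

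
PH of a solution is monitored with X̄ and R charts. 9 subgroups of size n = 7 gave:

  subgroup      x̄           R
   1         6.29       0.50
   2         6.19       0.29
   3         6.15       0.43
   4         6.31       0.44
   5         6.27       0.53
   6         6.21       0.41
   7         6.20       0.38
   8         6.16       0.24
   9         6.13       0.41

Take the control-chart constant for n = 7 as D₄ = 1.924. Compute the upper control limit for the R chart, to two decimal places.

0.78

R̄ = (0.50 + 0.29 + 0.43 + 0.44 + 0.53 + 0.41 + 0.38 + 0.24 + 0.41) / 9 = 3.6300 / 9 = 0.4033
UCL_R = D₄·R̄ = 1.924 × 0.4033 = 0.7760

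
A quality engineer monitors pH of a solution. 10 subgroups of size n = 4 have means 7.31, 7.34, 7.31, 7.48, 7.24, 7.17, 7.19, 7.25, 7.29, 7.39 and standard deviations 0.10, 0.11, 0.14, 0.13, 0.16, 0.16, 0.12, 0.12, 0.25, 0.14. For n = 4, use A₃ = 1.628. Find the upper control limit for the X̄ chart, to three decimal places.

X̄̄ = (7.31 + 7.34 + 7.31 + 7.48 + 7.24 + 7.17 + 7.19 + 7.25 + 7.29 + 7.39) / 10 = 7.2970
s̄ = (0.10 + 0.11 + 0.14 + 0.13 + 0.16 + 0.16 + 0.12 + 0.12 + 0.25 + 0.14) / 10 = 0.1430
UCL = X̄̄ + A₃·s̄ = 7.2970 + 1.628 × 0.1430 = 7.5298

7.530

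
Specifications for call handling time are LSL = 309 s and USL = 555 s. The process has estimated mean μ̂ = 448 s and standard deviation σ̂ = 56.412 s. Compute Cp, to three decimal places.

Cp = (USL − LSL) / (6σ̂) = (555 − 309) / (6 × 56.412) = 246.0000 / 338.4720 = 0.7268

0.727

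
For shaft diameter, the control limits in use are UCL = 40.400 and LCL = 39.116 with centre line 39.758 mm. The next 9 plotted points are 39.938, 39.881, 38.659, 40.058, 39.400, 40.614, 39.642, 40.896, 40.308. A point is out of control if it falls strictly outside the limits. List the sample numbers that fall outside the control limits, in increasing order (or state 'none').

Compare each point to [39.116, 40.400]: sample 3 = 38.659 < LCL; sample 6 = 40.614 > UCL; sample 8 = 40.896 > UCL.

3, 6, 8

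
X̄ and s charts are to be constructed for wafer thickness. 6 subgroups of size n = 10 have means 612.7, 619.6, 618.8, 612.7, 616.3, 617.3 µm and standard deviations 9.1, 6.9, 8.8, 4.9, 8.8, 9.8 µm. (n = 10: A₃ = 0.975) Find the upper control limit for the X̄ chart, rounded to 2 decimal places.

624.08

X̄̄ = (612.7 + 619.6 + 618.8 + 612.7 + 616.3 + 617.3) / 6 = 616.2333
s̄ = (9.1 + 6.9 + 8.8 + 4.9 + 8.8 + 9.8) / 6 = 8.0500
UCL = X̄̄ + A₃·s̄ = 616.2333 + 0.975 × 8.0500 = 624.0821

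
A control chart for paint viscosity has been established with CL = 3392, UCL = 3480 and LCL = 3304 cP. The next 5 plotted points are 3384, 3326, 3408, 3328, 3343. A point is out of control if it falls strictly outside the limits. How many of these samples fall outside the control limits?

0

All 5 points lie within [3304, 3480].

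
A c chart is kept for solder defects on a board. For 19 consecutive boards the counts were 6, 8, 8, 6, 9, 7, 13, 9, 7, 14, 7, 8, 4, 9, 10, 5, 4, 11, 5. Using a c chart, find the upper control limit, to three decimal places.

16.324

c̄ = (6 + 8 + 8 + 6 + 9 + 7 + 13 + 9 + 7 + 14 + 7 + 8 + 4 + 9 + 10 + 5 + 4 + 11 + 5) / 19 = 150 / 19 = 7.8947
UCL = c̄ + 3√c̄ = 7.8947 + 3 × √7.8947 = 7.8947 + 3 × 2.8098 = 16.3240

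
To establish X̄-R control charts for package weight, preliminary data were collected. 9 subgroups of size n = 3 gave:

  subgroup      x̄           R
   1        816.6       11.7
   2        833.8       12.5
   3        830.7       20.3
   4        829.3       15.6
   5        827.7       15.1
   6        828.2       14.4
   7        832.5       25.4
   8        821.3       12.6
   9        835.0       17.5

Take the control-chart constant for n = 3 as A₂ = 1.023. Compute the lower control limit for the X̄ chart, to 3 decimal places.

X̄̄ = (816.6 + 833.8 + 830.7 + 829.3 + 827.7 + 828.2 + 832.5 + 821.3 + 835.0) / 9 = 7455.1000 / 9 = 828.3444
R̄ = (11.7 + 12.5 + 20.3 + 15.6 + 15.1 + 14.4 + 25.4 + 12.6 + 17.5) / 9 = 145.1000 / 9 = 16.1222
LCL = X̄̄ − A₂·R̄ = 828.3444 − 1.023 × 16.1222 = 811.8514

811.851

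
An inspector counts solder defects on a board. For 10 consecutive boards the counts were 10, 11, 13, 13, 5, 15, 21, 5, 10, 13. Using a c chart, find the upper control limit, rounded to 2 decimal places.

21.82

c̄ = (10 + 11 + 13 + 13 + 5 + 15 + 21 + 5 + 10 + 13) / 10 = 116 / 10 = 11.6000
UCL = c̄ + 3√c̄ = 11.6000 + 3 × √11.6000 = 11.6000 + 3 × 3.4059 = 21.8176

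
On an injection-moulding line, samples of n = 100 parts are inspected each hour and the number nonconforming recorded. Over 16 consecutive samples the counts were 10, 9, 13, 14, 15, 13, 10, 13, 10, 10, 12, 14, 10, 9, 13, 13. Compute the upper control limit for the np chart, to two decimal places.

p̄ = Σdᵢ / (k·n) = 188 / (16 × 100) = 0.11750
UCL = np̄ + 3·√(np̄(1−p̄)) = 11.7500 + 3 × √(11.7500×0.88250) = 11.7500 + 3 × 3.2202 = 21.4105

21.41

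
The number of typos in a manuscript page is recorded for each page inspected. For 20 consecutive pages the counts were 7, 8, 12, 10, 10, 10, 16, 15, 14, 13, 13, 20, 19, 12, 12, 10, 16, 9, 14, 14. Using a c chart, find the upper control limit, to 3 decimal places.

23.391

c̄ = (7 + 8 + 12 + 10 + 10 + 10 + 16 + 15 + 14 + 13 + 13 + 20 + 19 + 12 + 12 + 10 + 16 + 9 + 14 + 14) / 20 = 254 / 20 = 12.7000
UCL = c̄ + 3√c̄ = 12.7000 + 3 × √12.7000 = 12.7000 + 3 × 3.5637 = 23.3911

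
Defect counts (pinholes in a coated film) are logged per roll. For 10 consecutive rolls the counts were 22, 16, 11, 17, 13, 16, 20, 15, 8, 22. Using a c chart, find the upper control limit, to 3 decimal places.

c̄ = (22 + 16 + 11 + 17 + 13 + 16 + 20 + 15 + 8 + 22) / 10 = 160 / 10 = 16.0000
UCL = c̄ + 3√c̄ = 16.0000 + 3 × √16.0000 = 16.0000 + 3 × 4.0000 = 28.0000

28.000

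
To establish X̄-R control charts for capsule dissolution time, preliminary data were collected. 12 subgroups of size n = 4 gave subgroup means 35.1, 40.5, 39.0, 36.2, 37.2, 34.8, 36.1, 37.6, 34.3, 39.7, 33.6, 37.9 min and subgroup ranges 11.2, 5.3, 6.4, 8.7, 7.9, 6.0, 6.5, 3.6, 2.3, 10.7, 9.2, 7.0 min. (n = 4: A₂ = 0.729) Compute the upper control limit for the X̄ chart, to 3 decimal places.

X̄̄ = (35.1 + 40.5 + 39.0 + 36.2 + 37.2 + 34.8 + 36.1 + 37.6 + 34.3 + 39.7 + 33.6 + 37.9) / 12 = 442.0000 / 12 = 36.8333
R̄ = (11.2 + 5.3 + 6.4 + 8.7 + 7.9 + 6.0 + 6.5 + 3.6 + 2.3 + 10.7 + 9.2 + 7.0) / 12 = 84.8000 / 12 = 7.0667
UCL = X̄̄ + A₂·R̄ = 36.8333 + 0.729 × 7.0667 = 41.9849

41.985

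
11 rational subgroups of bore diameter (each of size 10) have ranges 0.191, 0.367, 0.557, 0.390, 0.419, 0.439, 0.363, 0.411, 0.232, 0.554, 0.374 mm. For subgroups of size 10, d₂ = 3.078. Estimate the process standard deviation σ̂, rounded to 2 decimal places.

R̄ = (0.191 + 0.367 + 0.557 + 0.390 + 0.419 + 0.439 + 0.363 + 0.411 + 0.232 + 0.554 + 0.374) / 11 = 0.3906
σ̂ = R̄ / d₂ = 0.3906 / 3.078 = 0.1269

0.13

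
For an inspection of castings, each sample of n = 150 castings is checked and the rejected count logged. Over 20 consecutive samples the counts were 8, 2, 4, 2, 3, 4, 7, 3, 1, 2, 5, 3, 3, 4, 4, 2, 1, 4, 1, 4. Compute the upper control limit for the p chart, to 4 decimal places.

p̄ = Σdᵢ / (k·n) = 67 / (20 × 150) = 0.02233
UCL = p̄ + 3·√(p̄(1−p̄)/n) = 0.02233 + 3 × √(0.02233×0.97767/150) = 0.02233 + 3 × 0.01206 = 0.05853

0.0585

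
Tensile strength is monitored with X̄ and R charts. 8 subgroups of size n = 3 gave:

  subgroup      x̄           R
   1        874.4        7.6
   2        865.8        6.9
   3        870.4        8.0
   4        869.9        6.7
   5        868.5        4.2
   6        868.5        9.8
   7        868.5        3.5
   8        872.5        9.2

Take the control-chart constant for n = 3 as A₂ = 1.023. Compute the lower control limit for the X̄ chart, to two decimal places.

X̄̄ = (874.4 + 865.8 + 870.4 + 869.9 + 868.5 + 868.5 + 868.5 + 872.5) / 8 = 6958.5000 / 8 = 869.8125
R̄ = (7.6 + 6.9 + 8.0 + 6.7 + 4.2 + 9.8 + 3.5 + 9.2) / 8 = 55.9000 / 8 = 6.9875
LCL = X̄̄ − A₂·R̄ = 869.8125 − 1.023 × 6.9875 = 862.6643

862.66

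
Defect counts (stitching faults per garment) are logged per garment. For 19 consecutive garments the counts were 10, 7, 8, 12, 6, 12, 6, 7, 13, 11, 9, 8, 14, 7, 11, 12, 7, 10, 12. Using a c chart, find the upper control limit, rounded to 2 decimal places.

c̄ = (10 + 7 + 8 + 12 + 6 + 12 + 6 + 7 + 13 + 11 + 9 + 8 + 14 + 7 + 11 + 12 + 7 + 10 + 12) / 19 = 182 / 19 = 9.5789
UCL = c̄ + 3√c̄ = 9.5789 + 3 × √9.5789 = 9.5789 + 3 × 3.0950 = 18.8639

18.86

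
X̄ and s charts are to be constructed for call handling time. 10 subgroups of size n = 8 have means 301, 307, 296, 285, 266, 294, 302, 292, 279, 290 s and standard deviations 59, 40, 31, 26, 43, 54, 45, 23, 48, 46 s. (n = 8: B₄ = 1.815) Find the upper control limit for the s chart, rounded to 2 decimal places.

75.32

s̄ = (59 + 40 + 31 + 26 + 43 + 54 + 45 + 23 + 48 + 46) / 10 = 41.5000
UCL_s = B₄·s̄ = 1.815 × 41.5000 = 75.3225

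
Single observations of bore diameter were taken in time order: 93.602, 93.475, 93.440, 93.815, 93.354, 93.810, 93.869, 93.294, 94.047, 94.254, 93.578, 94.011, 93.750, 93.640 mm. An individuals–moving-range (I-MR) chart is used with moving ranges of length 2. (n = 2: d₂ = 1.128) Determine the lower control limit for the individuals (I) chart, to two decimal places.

X̄ = (93.602 + 93.475 + 93.440 + 93.815 + 93.354 + 93.810 + 93.869 + 93.294 + 94.047 + 94.254 + 93.578 + 94.011 + 93.750 + 93.640) / 14 = 93.7099
Moving ranges: 0.127, 0.035, 0.375, 0.461, 0.456, 0.059, 0.575, 0.753, 0.207, 0.676, 0.433, 0.261, 0.110; M̄R̄ = 4.5280 / 13 = 0.3483
LCL = X̄ − 3·M̄R̄/d₂ = 93.7099 − 3 × 0.3483 / 1.128 = 92.7836

92.78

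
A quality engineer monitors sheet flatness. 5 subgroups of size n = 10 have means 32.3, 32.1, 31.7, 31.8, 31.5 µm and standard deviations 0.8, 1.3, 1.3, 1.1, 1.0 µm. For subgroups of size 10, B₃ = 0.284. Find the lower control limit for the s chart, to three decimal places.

s̄ = (0.8 + 1.3 + 1.3 + 1.1 + 1.0) / 5 = 1.1000
LCL_s = B₃·s̄ = 0.284 × 1.1000 = 0.3124

0.312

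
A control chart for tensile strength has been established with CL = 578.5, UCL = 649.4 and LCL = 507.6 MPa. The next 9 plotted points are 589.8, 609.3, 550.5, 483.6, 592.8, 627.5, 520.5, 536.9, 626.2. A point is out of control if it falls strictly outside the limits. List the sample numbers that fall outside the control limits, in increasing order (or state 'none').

Compare each point to [507.6, 649.4]: sample 4 = 483.6 < LCL.

4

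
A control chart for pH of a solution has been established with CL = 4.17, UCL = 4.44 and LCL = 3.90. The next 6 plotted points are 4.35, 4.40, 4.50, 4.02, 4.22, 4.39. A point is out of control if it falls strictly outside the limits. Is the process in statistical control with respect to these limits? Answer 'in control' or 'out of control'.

Compare each point to [3.90, 4.44]: sample 3 = 4.50 > UCL.

out of control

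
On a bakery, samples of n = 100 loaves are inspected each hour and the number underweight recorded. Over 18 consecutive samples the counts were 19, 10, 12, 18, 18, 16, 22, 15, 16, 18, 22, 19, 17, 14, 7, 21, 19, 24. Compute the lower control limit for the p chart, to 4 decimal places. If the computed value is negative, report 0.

p̄ = Σdᵢ / (k·n) = 307 / (18 × 100) = 0.17056
LCL = p̄ − 3·√(p̄(1−p̄)/n) = 0.17056 − 3 × 0.03761 = 0.05772

0.0577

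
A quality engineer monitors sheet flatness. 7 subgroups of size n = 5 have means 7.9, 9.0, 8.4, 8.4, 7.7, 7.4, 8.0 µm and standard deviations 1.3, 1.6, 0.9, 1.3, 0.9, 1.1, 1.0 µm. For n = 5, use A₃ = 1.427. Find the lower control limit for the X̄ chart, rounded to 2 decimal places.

X̄̄ = (7.9 + 9.0 + 8.4 + 8.4 + 7.7 + 7.4 + 8.0) / 7 = 8.1143
s̄ = (1.3 + 1.6 + 0.9 + 1.3 + 0.9 + 1.1 + 1.0) / 7 = 1.1571
LCL = X̄̄ − A₃·s̄ = 8.1143 − 1.427 × 1.1571 = 6.4630

6.46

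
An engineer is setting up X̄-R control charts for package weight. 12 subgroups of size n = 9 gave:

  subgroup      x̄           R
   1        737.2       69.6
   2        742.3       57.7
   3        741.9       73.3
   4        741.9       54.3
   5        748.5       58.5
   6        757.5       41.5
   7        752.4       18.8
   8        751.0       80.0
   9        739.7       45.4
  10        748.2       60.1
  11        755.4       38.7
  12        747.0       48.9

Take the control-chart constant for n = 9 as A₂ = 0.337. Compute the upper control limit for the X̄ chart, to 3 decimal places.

765.081

X̄̄ = (737.2 + 742.3 + 741.9 + 741.9 + 748.5 + 757.5 + 752.4 + 751.0 + 739.7 + 748.2 + 755.4 + 747.0) / 12 = 8963.0000 / 12 = 746.9167
R̄ = (69.6 + 57.7 + 73.3 + 54.3 + 58.5 + 41.5 + 18.8 + 80.0 + 45.4 + 60.1 + 38.7 + 48.9) / 12 = 646.8000 / 12 = 53.9000
UCL = X̄̄ + A₂·R̄ = 746.9167 + 0.337 × 53.9000 = 765.0810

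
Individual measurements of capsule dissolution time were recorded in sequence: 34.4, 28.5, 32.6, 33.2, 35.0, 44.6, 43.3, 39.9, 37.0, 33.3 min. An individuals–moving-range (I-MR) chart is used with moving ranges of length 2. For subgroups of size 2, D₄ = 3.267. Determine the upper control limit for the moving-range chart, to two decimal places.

12.09

Moving ranges: 5.9, 4.1, 0.6, 1.8, 9.6, 1.3, 3.4, 2.9, 3.7; M̄R̄ = 33.3000 / 9 = 3.7000
UCL_MR = D₄·M̄R̄ = 3.267 × 3.7000 = 12.0879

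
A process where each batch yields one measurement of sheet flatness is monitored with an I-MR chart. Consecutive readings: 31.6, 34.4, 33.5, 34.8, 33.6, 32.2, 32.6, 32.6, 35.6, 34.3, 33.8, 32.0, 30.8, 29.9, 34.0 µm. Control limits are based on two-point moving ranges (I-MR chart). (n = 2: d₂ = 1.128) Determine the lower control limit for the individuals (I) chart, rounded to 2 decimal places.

X̄ = (31.6 + 34.4 + 33.5 + 34.8 + 33.6 + 32.2 + 32.6 + 32.6 + 35.6 + 34.3 + 33.8 + 32.0 + 30.8 + 29.9 + 34.0) / 15 = 33.0467
Moving ranges: 2.8, 0.9, 1.3, 1.2, 1.4, 0.4, 0.0, 3.0, 1.3, 0.5, 1.8, 1.2, 0.9, 4.1; M̄R̄ = 20.8000 / 14 = 1.4857
LCL = X̄ − 3·M̄R̄/d₂ = 33.0467 − 3 × 1.4857 / 1.128 = 29.0953

29.10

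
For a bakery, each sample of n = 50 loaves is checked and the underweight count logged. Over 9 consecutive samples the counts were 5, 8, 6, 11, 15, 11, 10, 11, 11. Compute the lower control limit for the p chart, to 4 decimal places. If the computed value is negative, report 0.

p̄ = Σdᵢ / (k·n) = 88 / (9 × 50) = 0.19556
LCL = p̄ − 3·√(p̄(1−p̄)/n) = 0.19556 − 3 × 0.05609 = 0.02728

0.0273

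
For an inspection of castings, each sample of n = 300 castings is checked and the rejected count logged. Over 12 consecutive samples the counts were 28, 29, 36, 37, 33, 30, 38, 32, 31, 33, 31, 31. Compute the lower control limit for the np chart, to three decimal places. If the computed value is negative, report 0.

16.285

p̄ = Σdᵢ / (k·n) = 389 / (12 × 300) = 0.10806
LCL = np̄ − 3·√(np̄(1−p̄)) = 32.4167 − 3 × 5.3772 = 16.2852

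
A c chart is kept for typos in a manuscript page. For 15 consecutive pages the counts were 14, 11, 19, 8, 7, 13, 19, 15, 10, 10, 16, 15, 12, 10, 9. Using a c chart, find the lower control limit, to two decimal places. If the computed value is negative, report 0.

1.91

c̄ = (14 + 11 + 19 + 8 + 7 + 13 + 19 + 15 + 10 + 10 + 16 + 15 + 12 + 10 + 9) / 15 = 188 / 15 = 12.5333
LCL = c̄ − 3√c̄ = 12.5333 − 3 × 3.5402 = 1.9126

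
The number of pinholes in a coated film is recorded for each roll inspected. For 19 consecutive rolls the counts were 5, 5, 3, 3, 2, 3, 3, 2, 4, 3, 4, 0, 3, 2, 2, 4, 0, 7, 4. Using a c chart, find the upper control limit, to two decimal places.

8.39

c̄ = (5 + 5 + 3 + 3 + 2 + 3 + 3 + 2 + 4 + 3 + 4 + 0 + 3 + 2 + 2 + 4 + 0 + 7 + 4) / 19 = 59 / 19 = 3.1053
UCL = c̄ + 3√c̄ = 3.1053 + 3 × √3.1053 = 3.1053 + 3 × 1.7622 = 8.3918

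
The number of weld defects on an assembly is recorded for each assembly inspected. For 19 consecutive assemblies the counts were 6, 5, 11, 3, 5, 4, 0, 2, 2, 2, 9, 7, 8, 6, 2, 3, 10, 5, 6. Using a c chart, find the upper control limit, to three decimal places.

11.796

c̄ = (6 + 5 + 11 + 3 + 5 + 4 + 0 + 2 + 2 + 2 + 9 + 7 + 8 + 6 + 2 + 3 + 10 + 5 + 6) / 19 = 96 / 19 = 5.0526
UCL = c̄ + 3√c̄ = 5.0526 + 3 × √5.0526 = 5.0526 + 3 × 2.2478 = 11.7960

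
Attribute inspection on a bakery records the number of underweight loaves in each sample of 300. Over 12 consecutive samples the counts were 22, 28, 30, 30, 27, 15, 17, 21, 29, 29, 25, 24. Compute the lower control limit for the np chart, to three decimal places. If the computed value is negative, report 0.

p̄ = Σdᵢ / (k·n) = 297 / (12 × 300) = 0.08250
LCL = np̄ − 3·√(np̄(1−p̄)) = 24.7500 − 3 × 4.7653 = 10.4541

10.454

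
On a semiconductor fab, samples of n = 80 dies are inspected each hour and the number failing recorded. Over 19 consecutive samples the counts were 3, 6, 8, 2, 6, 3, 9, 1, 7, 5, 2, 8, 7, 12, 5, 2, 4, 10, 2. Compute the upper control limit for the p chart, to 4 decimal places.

0.1510

p̄ = Σdᵢ / (k·n) = 102 / (19 × 80) = 0.06711
UCL = p̄ + 3·√(p̄(1−p̄)/n) = 0.06711 + 3 × √(0.06711×0.93289/80) = 0.06711 + 3 × 0.02797 = 0.15103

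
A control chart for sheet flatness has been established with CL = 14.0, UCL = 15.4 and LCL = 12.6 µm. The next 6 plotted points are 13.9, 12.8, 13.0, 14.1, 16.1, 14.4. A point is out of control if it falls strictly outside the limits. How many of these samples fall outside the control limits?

1

Compare each point to [12.6, 15.4]: sample 5 = 16.1 > UCL.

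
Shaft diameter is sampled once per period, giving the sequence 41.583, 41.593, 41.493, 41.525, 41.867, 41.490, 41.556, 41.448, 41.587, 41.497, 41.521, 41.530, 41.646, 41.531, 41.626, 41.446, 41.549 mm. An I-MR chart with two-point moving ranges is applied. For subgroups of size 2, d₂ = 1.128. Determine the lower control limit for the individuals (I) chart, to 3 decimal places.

41.241

X̄ = (41.583 + 41.593 + 41.493 + 41.525 + 41.867 + 41.490 + 41.556 + 41.448 + 41.587 + 41.497 + 41.521 + 41.530 + 41.646 + 41.531 + 41.626 + 41.446 + 41.549) / 17 = 41.5581
Moving ranges: 0.010, 0.100, 0.032, 0.342, 0.377, 0.066, 0.108, 0.139, 0.090, 0.024, 0.009, 0.116, 0.115, 0.095, 0.180, 0.103; M̄R̄ = 1.9060 / 16 = 0.1191
LCL = X̄ − 3·M̄R̄/d₂ = 41.5581 − 3 × 0.1191 / 1.128 = 41.2413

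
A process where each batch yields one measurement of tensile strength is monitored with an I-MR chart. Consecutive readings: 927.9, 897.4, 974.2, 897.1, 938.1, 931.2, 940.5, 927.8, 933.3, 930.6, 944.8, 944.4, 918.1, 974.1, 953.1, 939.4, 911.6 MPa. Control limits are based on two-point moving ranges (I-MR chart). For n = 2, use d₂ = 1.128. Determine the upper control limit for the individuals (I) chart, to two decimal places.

1004.46

X̄ = (927.9 + 897.4 + 974.2 + 897.1 + 938.1 + 931.2 + 940.5 + 927.8 + 933.3 + 930.6 + 944.8 + 944.4 + 918.1 + 974.1 + 953.1 + 939.4 + 911.6) / 17 = 934.3294
Moving ranges: 30.5, 76.8, 77.1, 41.0, 6.9, 9.3, 12.7, 5.5, 2.7, 14.2, 0.4, 26.3, 56.0, 21.0, 13.7, 27.8; M̄R̄ = 421.9000 / 16 = 26.3687
UCL = X̄ + 3·M̄R̄/d₂ = 934.3294 + 3 × 26.3687 / 1.128 = 1004.4591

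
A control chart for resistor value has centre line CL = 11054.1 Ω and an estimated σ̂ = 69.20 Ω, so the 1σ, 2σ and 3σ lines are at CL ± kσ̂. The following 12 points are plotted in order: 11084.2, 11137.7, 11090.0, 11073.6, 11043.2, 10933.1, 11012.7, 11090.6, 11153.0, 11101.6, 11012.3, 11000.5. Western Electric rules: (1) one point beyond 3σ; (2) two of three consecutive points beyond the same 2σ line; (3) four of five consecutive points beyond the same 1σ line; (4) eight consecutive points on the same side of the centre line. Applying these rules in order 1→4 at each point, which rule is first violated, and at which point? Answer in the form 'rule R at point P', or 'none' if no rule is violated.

none

Zone of each point (C = within 1σ̂, B = 1σ̂–2σ̂, A = 2σ̂–3σ̂, * = beyond 3σ̂; sign = side of CL): 1:+C, 2:+B, 3:+C, 4:+C, 5:-C, 6:-B, 7:-C, 8:+C, 9:+B, 10:+C, 11:-C, 12:-C
No rule fires across all 12 points.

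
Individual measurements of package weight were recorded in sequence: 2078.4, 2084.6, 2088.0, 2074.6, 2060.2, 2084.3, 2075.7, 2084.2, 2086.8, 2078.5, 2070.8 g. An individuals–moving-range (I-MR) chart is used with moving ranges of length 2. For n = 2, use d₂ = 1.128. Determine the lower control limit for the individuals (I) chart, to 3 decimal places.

2052.885

X̄ = (2078.4 + 2084.6 + 2088.0 + 2074.6 + 2060.2 + 2084.3 + 2075.7 + 2084.2 + 2086.8 + 2078.5 + 2070.8) / 11 = 2078.7364
Moving ranges: 6.2, 3.4, 13.4, 14.4, 24.1, 8.6, 8.5, 2.6, 8.3, 7.7; M̄R̄ = 97.2000 / 10 = 9.7200
LCL = X̄ − 3·M̄R̄/d₂ = 2078.7364 − 3 × 9.7200 / 1.128 = 2052.8853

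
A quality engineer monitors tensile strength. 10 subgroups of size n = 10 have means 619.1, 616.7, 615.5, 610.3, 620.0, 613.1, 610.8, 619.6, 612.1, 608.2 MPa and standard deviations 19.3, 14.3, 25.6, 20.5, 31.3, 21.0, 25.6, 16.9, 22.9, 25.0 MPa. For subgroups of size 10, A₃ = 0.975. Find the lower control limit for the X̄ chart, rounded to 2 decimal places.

592.86

X̄̄ = (619.1 + 616.7 + 615.5 + 610.3 + 620.0 + 613.1 + 610.8 + 619.6 + 612.1 + 608.2) / 10 = 614.5400
s̄ = (19.3 + 14.3 + 25.6 + 20.5 + 31.3 + 21.0 + 25.6 + 16.9 + 22.9 + 25.0) / 10 = 22.2400
LCL = X̄̄ − A₃·s̄ = 614.5400 − 0.975 × 22.2400 = 592.8560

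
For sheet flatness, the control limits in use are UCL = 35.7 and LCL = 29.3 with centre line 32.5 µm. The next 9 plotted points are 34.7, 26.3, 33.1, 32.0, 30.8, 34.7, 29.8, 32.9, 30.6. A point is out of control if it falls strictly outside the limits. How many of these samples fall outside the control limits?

1

Compare each point to [29.3, 35.7]: sample 2 = 26.3 < LCL.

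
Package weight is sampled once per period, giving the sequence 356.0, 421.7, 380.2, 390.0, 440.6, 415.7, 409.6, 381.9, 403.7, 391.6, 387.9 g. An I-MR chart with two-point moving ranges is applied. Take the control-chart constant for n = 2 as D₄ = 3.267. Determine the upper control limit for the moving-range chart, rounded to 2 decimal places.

86.22

Moving ranges: 65.7, 41.5, 9.8, 50.6, 24.9, 6.1, 27.7, 21.8, 12.1, 3.7; M̄R̄ = 263.9000 / 10 = 26.3900
UCL_MR = D₄·M̄R̄ = 3.267 × 26.3900 = 86.2161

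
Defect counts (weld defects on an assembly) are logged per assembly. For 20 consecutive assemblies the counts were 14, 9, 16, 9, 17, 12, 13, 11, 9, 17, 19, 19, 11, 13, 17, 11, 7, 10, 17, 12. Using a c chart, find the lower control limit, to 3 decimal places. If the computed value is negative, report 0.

2.271

c̄ = (14 + 9 + 16 + 9 + 17 + 12 + 13 + 11 + 9 + 17 + 19 + 19 + 11 + 13 + 17 + 11 + 7 + 10 + 17 + 12) / 20 = 263 / 20 = 13.1500
LCL = c̄ − 3√c̄ = 13.1500 − 3 × 3.6263 = 2.2711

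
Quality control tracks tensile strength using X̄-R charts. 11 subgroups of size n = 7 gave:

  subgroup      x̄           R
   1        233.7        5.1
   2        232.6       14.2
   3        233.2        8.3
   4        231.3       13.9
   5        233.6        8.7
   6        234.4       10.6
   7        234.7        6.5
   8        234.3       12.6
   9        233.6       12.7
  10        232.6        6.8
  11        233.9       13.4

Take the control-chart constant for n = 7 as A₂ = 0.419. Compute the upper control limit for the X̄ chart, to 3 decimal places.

X̄̄ = (233.7 + 232.6 + 233.2 + 231.3 + 233.6 + 234.4 + 234.7 + 234.3 + 233.6 + 232.6 + 233.9) / 11 = 2567.9000 / 11 = 233.4455
R̄ = (5.1 + 14.2 + 8.3 + 13.9 + 8.7 + 10.6 + 6.5 + 12.6 + 12.7 + 6.8 + 13.4) / 11 = 112.8000 / 11 = 10.2545
UCL = X̄̄ + A₂·R̄ = 233.4455 + 0.419 × 10.2545 = 237.7421

237.742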